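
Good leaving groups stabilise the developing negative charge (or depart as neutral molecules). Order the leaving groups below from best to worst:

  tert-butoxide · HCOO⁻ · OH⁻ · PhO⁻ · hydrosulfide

The more stable X⁻ (or X) is on its own — i.e. the weaker a base it is — the better a leaving group it makes.
HCOO⁻: pKₐ(HCOOH) ≈ 3.8 — resonance-stabilised carboxylate
hydrosulfide: pKₐ(H₂S) ≈ 7 — larger and more polarisable than the oxygen analogue
PhO⁻: pKₐ(C₆H₅OH (phenol)) ≈ 10 — resonance into the ring helps, but still a poor LG
OH⁻: pKₐ(H₂O) ≈ 15.7 — strong base; essentially never leaves without prior activation
tert-butoxide: pKₐ(t-BuOH) ≈ 18 — bulky, strongly basic alkoxide

HCOO⁻ > hydrosulfide > PhO⁻ > OH⁻ > tert-butoxide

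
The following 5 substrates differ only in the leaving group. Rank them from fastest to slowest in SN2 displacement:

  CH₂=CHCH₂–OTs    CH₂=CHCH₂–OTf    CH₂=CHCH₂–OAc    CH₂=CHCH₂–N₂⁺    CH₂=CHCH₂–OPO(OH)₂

CH₂=CHCH₂–N₂⁺ > CH₂=CHCH₂–OTf > CH₂=CHCH₂–OTs > CH₂=CHCH₂–OPO(OH)₂ > CH₂=CHCH₂–OAc

Same R in every case — rank the leaving groups.
The more stable X⁻ (or X) is on its own — i.e. the weaker a base it is — the better a leaving group it makes.
CH₂=CHCH₂–N₂⁺ loses N₂: no meaningful conjugate acid; N₂ departs as an exceptionally stable neutral molecule
CH₂=CHCH₂–OTf loses OTf⁻: pKₐ(CF₃SO₃H (triflic acid)) ≈ -14
CH₂=CHCH₂–OTs loses OTs⁻: pKₐ(p-CH₃C₆H₄SO₃H (TsOH)) ≈ -2.8
CH₂=CHCH₂–OPO(OH)₂ loses H₂PO₄⁻: pKₐ(H₃PO₄) ≈ 2.1
CH₂=CHCH₂–OAc loses AcO⁻: pKₐ(CH₃COOH) ≈ 4.8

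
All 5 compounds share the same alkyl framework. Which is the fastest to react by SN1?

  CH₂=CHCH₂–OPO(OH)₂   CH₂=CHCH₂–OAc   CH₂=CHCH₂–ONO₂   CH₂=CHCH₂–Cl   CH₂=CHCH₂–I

The skeletons are identical, so relative rate is governed entirely by leaving-group ability.
Rank by basicity of the departing species: weakest base leaves most easily.
CH₂=CHCH₂–I loses I⁻: pKₐ(HI) ≈ -10
CH₂=CHCH₂–Cl loses Cl⁻: pKₐ(HCl) ≈ -7
CH₂=CHCH₂–ONO₂ loses NO₃⁻: pKₐ(HNO₃) ≈ -1.3
CH₂=CHCH₂–OPO(OH)₂ loses H₂PO₄⁻: pKₐ(H₃PO₄) ≈ 2.1
CH₂=CHCH₂–OAc loses AcO⁻: pKₐ(CH₃COOH) ≈ 4.8

CH₂=CHCH₂–I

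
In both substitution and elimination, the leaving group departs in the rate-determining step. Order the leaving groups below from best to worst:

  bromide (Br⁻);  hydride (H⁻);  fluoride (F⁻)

bromide (Br⁻) > fluoride (F⁻) > hydride (H⁻)

The more stable X⁻ (or X) is on its own — i.e. the weaker a base it is — the better a leaving group it makes.
bromide (Br⁻): pKₐ(HBr) ≈ -9 — weak base; good leaving group
fluoride (F⁻): pKₐ(HF) ≈ 3.2
hydride (H⁻): pKₐ(H₂) ≈ 36 — extremely strong base; leaves only in special hydride-transfer contexts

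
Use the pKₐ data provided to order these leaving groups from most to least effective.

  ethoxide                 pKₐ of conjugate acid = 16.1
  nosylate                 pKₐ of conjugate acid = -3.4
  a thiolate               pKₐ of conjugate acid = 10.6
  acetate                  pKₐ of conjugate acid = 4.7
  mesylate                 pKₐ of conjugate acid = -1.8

Lower conjugate-acid pKₐ ⇒ weaker base ⇒ better leaving group.
Sorting by the given values: nosylate (-3.4), mesylate (-1.8), acetate (4.7), a thiolate (10.6), ethoxide (16.1).

nosylate > mesylate > acetate > a thiolate > ethoxide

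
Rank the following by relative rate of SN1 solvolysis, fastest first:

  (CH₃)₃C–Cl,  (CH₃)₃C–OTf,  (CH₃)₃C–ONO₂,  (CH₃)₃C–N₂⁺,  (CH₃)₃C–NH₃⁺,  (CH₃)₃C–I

The skeletons are identical, so relative rate is governed entirely by leaving-group ability.
A good leaving group is a weak base: the lower the pKₐ of its conjugate acid, the more readily it departs.
(CH₃)₃C–N₂⁺ loses N₂: no meaningful conjugate acid; N₂ departs as an exceptionally stable neutral molecule
(CH₃)₃C–OTf loses OTf⁻: pKₐ(CF₃SO₃H (triflic acid)) ≈ -14
(CH₃)₃C–I loses I⁻: pKₐ(HI) ≈ -10
(CH₃)₃C–Cl loses Cl⁻: pKₐ(HCl) ≈ -7
(CH₃)₃C–ONO₂ loses NO₃⁻: pKₐ(HNO₃) ≈ -1.3
(CH₃)₃C–NH₃⁺ loses NH₃: pKₐ(NH₄⁺) ≈ 9.2

(CH₃)₃C–N₂⁺ > (CH₃)₃C–OTf > (CH₃)₃C–I > (CH₃)₃C–Cl > (CH₃)₃C–ONO₂ > (CH₃)₃C–NH₃⁺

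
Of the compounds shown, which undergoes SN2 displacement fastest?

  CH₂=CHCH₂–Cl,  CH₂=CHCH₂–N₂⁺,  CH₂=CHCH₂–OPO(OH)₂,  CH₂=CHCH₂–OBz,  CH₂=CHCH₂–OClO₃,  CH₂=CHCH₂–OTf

CH₂=CHCH₂–N₂⁺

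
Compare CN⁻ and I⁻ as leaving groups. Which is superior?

I⁻ is the better leaving group.
pKₐ(HI) ≈ -10 versus pKₐ(HCN) ≈ 9.2: I⁻ is the much weaker base.
Large, highly polarisable; very weak base.

I⁻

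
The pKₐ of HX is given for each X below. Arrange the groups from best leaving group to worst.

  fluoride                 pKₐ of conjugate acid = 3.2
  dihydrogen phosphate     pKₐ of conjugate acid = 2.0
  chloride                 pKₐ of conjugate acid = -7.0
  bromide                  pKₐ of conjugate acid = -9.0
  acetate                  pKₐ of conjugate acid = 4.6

bromide > chloride > dihydrogen phosphate > fluoride > acetate

Lower conjugate-acid pKₐ ⇒ weaker base ⇒ better leaving group.
Sorting by the given values: bromide (-9.0), chloride (-7.0), dihydrogen phosphate (2.0), fluoride (3.2), acetate (4.6).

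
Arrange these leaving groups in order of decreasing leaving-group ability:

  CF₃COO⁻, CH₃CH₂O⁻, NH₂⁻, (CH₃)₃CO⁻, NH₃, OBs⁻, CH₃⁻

OBs⁻ > CF₃COO⁻ > NH₃ > CH₃CH₂O⁻ > (CH₃)₃CO⁻ > NH₂⁻ > CH₃⁻

OBs⁻: pKₐ(p-BrC₆H₄SO₃H) ≈ -2.8 — arenesulfonate with a p-bromo substituent
CF₃COO⁻: pKₐ(CF₃COOH) ≈ 0.2
NH₃: pKₐ(NH₄⁺) ≈ 9.2 — neutral but moderately basic; leaves from R–NH₃⁺
CH₃CH₂O⁻: pKₐ(CH₃CH₂OH) ≈ 16
(CH₃)₃CO⁻: pKₐ(t-BuOH) ≈ 18 — bulky, strongly basic alkoxide
NH₂⁻: pKₐ(NH₃) ≈ 38 — extremely strong base; never a leaving group
CH₃⁻: pKₐ(CH₄) ≈ 48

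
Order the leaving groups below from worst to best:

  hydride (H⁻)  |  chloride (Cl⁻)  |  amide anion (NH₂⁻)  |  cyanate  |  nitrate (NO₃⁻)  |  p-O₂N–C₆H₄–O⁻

amide anion (NH₂⁻) < hydride (H⁻) < p-O₂N–C₆H₄–O⁻ < cyanate < nitrate (NO₃⁻) < chloride (Cl⁻)

A good leaving group is a weak base: the lower the pKₐ of its conjugate acid, the more readily it departs.
chloride (Cl⁻): pKₐ(HCl) ≈ -7
nitrate (NO₃⁻): pKₐ(HNO₃) ≈ -1.3 — resonance-delocalised over three oxygens
cyanate: pKₐ(HOCN) ≈ 3.5
p-O₂N–C₆H₄–O⁻: pKₐ(p-nitrophenol) ≈ 7.2
hydride (H⁻): pKₐ(H₂) ≈ 36 — extremely strong base; leaves only in special hydride-transfer contexts
amide anion (NH₂⁻): pKₐ(NH₃) ≈ 38
Listed from poorest to best leaving group as asked.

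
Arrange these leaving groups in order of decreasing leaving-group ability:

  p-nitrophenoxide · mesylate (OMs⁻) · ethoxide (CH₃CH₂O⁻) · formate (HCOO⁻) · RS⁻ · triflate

triflate > mesylate (OMs⁻) > formate (HCOO⁻) > p-nitrophenoxide > RS⁻ > ethoxide (CH₃CH₂O⁻)

The more stable X⁻ (or X) is on its own — i.e. the weaker a base it is — the better a leaving group it makes.
triflate: pKₐ(CF₃SO₃H (triflic acid)) ≈ -14
mesylate (OMs⁻): pKₐ(CH₃SO₃H (MsOH)) ≈ -1.9
formate (HCOO⁻): pKₐ(HCOOH) ≈ 3.8 — resonance-stabilised carboxylate
p-nitrophenoxide: pKₐ(p-nitrophenol) ≈ 7.2 — nitro group delocalises the charge; the classic chromogenic LG
RS⁻: pKₐ(RSH (a thiol)) ≈ 10.5 — moderately basic; rarely leaves without activation
ethoxide (CH₃CH₂O⁻): pKₐ(CH₃CH₂OH) ≈ 16 — strong base; alkoxides do not leave unassisted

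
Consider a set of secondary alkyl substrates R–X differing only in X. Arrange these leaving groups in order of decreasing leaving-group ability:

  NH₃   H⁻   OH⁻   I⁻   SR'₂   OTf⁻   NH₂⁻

A good leaving group is a weak base: the lower the pKₐ of its conjugate acid, the more readily it departs.
OTf⁻: pKₐ(CF₃SO₃H (triflic acid)) ≈ -14
I⁻: pKₐ(HI) ≈ -10
SR'₂: pKₐ(R'₂SH⁺) ≈ -7
NH₃: pKₐ(NH₄⁺) ≈ 9.2
OH⁻: pKₐ(H₂O) ≈ 15.7
H⁻: pKₐ(H₂) ≈ 36
NH₂⁻: pKₐ(NH₃) ≈ 38

OTf⁻ > I⁻ > SR'₂ > NH₃ > OH⁻ > H⁻ > NH₂⁻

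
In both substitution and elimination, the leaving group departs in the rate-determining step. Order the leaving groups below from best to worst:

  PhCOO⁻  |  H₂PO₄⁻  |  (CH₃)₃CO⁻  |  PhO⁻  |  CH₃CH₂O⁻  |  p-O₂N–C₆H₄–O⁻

H₂PO₄⁻ > PhCOO⁻ > p-O₂N–C₆H₄–O⁻ > PhO⁻ > CH₃CH₂O⁻ > (CH₃)₃CO⁻

Leaving-group ability tracks the stability of the departed species; conjugate-acid pKₐ is the usual yardstick (lower pKₐ → better LG).
H₂PO₄⁻: pKₐ(H₃PO₄) ≈ 2.1 — moderate base; biological leaving group after further activation
PhCOO⁻: pKₐ(C₆H₅COOH) ≈ 4.2 — aryl carboxylate
p-O₂N–C₆H₄–O⁻: pKₐ(p-nitrophenol) ≈ 7.2 — nitro group delocalises the charge; the classic chromogenic LG
PhO⁻: pKₐ(C₆H₅OH (phenol)) ≈ 10 — resonance into the ring helps, but still a poor LG
CH₃CH₂O⁻: pKₐ(CH₃CH₂OH) ≈ 16 — strong base; alkoxides do not leave unassisted
(CH₃)₃CO⁻: pKₐ(t-BuOH) ≈ 18 — bulky, strongly basic alkoxide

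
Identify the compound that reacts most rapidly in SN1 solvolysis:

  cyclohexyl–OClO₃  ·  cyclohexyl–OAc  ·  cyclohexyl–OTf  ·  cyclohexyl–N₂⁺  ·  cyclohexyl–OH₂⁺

With the same alkyl group throughout, only the leaving group differentiates the rates.
A good leaving group is a weak base: the lower the pKₐ of its conjugate acid, the more readily it departs.
cyclohexyl–N₂⁺ loses N₂: no meaningful conjugate acid; N₂ departs as an exceptionally stable neutral molecule
cyclohexyl–OTf loses OTf⁻: pKₐ(CF₃SO₃H (triflic acid)) ≈ -14
cyclohexyl–OClO₃ loses ClO₄⁻: pKₐ(HClO₄) ≈ -10
cyclohexyl–OH₂⁺ loses H₂O: pKₐ(H₃O⁺) ≈ -1.7
cyclohexyl–OAc loses AcO⁻: pKₐ(CH₃COOH) ≈ 4.8

cyclohexyl–N₂⁺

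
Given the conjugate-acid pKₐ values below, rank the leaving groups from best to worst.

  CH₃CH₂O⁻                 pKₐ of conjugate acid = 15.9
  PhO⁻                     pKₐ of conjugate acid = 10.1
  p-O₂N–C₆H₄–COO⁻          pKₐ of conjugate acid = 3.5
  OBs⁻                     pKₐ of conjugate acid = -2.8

OBs⁻ > p-O₂N–C₆H₄–COO⁻ > PhO⁻ > CH₃CH₂O⁻

Lower conjugate-acid pKₐ ⇒ weaker base ⇒ better leaving group.
Sorting by the given values: OBs⁻ (-2.8), p-O₂N–C₆H₄–COO⁻ (3.5), PhO⁻ (10.1), CH₃CH₂O⁻ (15.9).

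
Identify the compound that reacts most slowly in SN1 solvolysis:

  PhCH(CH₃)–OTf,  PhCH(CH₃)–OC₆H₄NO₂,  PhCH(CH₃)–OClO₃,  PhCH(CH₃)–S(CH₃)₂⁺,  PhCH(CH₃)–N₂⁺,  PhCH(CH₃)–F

PhCH(CH₃)–OC₆H₄NO₂

Same R in every case — rank the leaving groups.
Rank by basicity of the departing species: weakest base leaves most easily.
PhCH(CH₃)–N₂⁺ loses N₂: no meaningful conjugate acid; N₂ departs as an exceptionally stable neutral molecule
PhCH(CH₃)–OTf loses OTf⁻: pKₐ(CF₃SO₃H (triflic acid)) ≈ -14
PhCH(CH₃)–OClO₃ loses ClO₄⁻: pKₐ(HClO₄) ≈ -10
PhCH(CH₃)–S(CH₃)₂⁺ loses SR'₂: pKₐ(R'₂SH⁺) ≈ -7
PhCH(CH₃)–F loses F⁻: pKₐ(HF) ≈ 3.2
PhCH(CH₃)–OC₆H₄NO₂ loses p-O₂N–C₆H₄–O⁻: pKₐ(p-nitrophenol) ≈ 7.2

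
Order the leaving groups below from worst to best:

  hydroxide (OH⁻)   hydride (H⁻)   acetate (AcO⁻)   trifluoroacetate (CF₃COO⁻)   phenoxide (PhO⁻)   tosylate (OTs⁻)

hydride (H⁻) < hydroxide (OH⁻) < phenoxide (PhO⁻) < acetate (AcO⁻) < trifluoroacetate (CF₃COO⁻) < tosylate (OTs⁻)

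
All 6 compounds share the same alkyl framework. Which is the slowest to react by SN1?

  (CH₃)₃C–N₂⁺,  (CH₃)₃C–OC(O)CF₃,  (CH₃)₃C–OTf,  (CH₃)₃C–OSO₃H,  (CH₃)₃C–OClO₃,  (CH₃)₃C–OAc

(CH₃)₃C–OAc

The skeletons are identical, so relative rate is governed entirely by leaving-group ability.
Rank by basicity of the departing species: weakest base leaves most easily.
(CH₃)₃C–N₂⁺ loses N₂: no meaningful conjugate acid; N₂ departs as an exceptionally stable neutral molecule
(CH₃)₃C–OTf loses OTf⁻: pKₐ(CF₃SO₃H (triflic acid)) ≈ -14
(CH₃)₃C–OClO₃ loses ClO₄⁻: pKₐ(HClO₄) ≈ -10
(CH₃)₃C–OSO₃H loses HSO₄⁻: pKₐ(H₂SO₄) ≈ -3
(CH₃)₃C–OC(O)CF₃ loses CF₃COO⁻: pKₐ(CF₃COOH) ≈ 0.2
(CH₃)₃C–OAc loses AcO⁻: pKₐ(CH₃COOH) ≈ 4.8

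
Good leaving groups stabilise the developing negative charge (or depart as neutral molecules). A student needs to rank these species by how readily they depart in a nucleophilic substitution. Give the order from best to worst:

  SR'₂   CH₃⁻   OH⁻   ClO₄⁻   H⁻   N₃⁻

ClO₄⁻: pKₐ(HClO₄) ≈ -10 — extremely weak base; rarely used for safety reasons
SR'₂: pKₐ(R'₂SH⁺) ≈ -7 — neutral; leaves from a sulfonium salt (R–SR'₂⁺)
N₃⁻: pKₐ(HN₃) ≈ 4.7
OH⁻: pKₐ(H₂O) ≈ 15.7
H⁻: pKₐ(H₂) ≈ 36
CH₃⁻: pKₐ(CH₄) ≈ 48 — unstabilised carbanion; the worst conceivable leaving group

ClO₄⁻ > SR'₂ > N₃⁻ > OH⁻ > H⁻ > CH₃⁻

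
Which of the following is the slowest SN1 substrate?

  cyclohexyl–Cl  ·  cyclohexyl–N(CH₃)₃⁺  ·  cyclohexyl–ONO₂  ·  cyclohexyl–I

Same R in every case — rank the leaving groups.
Leaving-group ability tracks the stability of the departed species; conjugate-acid pKₐ is the usual yardstick (lower pKₐ → better LG).
cyclohexyl–I loses I⁻: pKₐ(HI) ≈ -10
cyclohexyl–Cl loses Cl⁻: pKₐ(HCl) ≈ -7
cyclohexyl–ONO₂ loses NO₃⁻: pKₐ(HNO₃) ≈ -1.3
cyclohexyl–N(CH₃)₃⁺ loses NR'₃: pKₐ(R'₃NH⁺) ≈ 10.7

cyclohexyl–N(CH₃)₃⁺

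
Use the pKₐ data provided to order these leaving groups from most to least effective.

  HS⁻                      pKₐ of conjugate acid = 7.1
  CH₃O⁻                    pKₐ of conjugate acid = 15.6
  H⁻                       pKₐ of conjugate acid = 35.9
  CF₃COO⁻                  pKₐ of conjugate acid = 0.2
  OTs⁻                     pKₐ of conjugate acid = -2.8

OTs⁻ > CF₃COO⁻ > HS⁻ > CH₃O⁻ > H⁻

Lower conjugate-acid pKₐ ⇒ weaker base ⇒ better leaving group.
Sorting by the given values: OTs⁻ (-2.8), CF₃COO⁻ (0.2), HS⁻ (7.1), CH₃O⁻ (15.6), H⁻ (35.9).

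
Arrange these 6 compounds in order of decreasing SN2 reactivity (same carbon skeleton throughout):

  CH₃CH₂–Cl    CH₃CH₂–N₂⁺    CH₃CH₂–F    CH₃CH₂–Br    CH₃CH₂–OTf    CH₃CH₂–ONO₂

CH₃CH₂–N₂⁺ > CH₃CH₂–OTf > CH₃CH₂–Br > CH₃CH₂–Cl > CH₃CH₂–ONO₂ > CH₃CH₂–F

Same R in every case — rank the leaving groups.
Rank by basicity of the departing species: weakest base leaves most easily.
CH₃CH₂–N₂⁺ loses N₂: no meaningful conjugate acid; N₂ departs as an exceptionally stable neutral molecule
CH₃CH₂–OTf loses OTf⁻: pKₐ(CF₃SO₃H (triflic acid)) ≈ -14
CH₃CH₂–Br loses Br⁻: pKₐ(HBr) ≈ -9
CH₃CH₂–Cl loses Cl⁻: pKₐ(HCl) ≈ -7
CH₃CH₂–ONO₂ loses NO₃⁻: pKₐ(HNO₃) ≈ -1.3
CH₃CH₂–F loses F⁻: pKₐ(HF) ≈ 3.2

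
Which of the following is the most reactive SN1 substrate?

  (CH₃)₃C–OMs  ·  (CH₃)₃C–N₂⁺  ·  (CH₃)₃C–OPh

Same R in every case — rank the leaving groups.
The more stable X⁻ (or X) is on its own — i.e. the weaker a base it is — the better a leaving group it makes.
(CH₃)₃C–N₂⁺ loses N₂: no meaningful conjugate acid; N₂ departs as an exceptionally stable neutral molecule
(CH₃)₃C–OMs loses OMs⁻: pKₐ(CH₃SO₃H (MsOH)) ≈ -1.9
(CH₃)₃C–OPh loses PhO⁻: pKₐ(C₆H₅OH (phenol)) ≈ 10

(CH₃)₃C–N₂⁺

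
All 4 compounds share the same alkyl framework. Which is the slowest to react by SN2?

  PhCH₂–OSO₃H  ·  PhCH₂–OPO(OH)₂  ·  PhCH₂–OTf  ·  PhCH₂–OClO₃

Same R in every case — rank the leaving groups.
A good leaving group is a weak base: the lower the pKₐ of its conjugate acid, the more readily it departs.
PhCH₂–OTf loses OTf⁻: pKₐ(CF₃SO₃H (triflic acid)) ≈ -14
PhCH₂–OClO₃ loses ClO₄⁻: pKₐ(HClO₄) ≈ -10
PhCH₂–OSO₃H loses HSO₄⁻: pKₐ(H₂SO₄) ≈ -3
PhCH₂–OPO(OH)₂ loses H₂PO₄⁻: pKₐ(H₃PO₄) ≈ 2.1

PhCH₂–OPO(OH)₂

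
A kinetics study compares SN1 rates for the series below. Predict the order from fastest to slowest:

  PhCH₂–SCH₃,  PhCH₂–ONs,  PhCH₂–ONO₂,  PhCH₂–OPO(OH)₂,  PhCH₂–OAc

Same R in every case — rank the leaving groups.
A good leaving group is a weak base: the lower the pKₐ of its conjugate acid, the more readily it departs.
PhCH₂–ONs loses ONs⁻: pKₐ(p-O₂NC₆H₄SO₃H) ≈ -3.5
PhCH₂–ONO₂ loses NO₃⁻: pKₐ(HNO₃) ≈ -1.3
PhCH₂–OPO(OH)₂ loses H₂PO₄⁻: pKₐ(H₃PO₄) ≈ 2.1
PhCH₂–OAc loses AcO⁻: pKₐ(CH₃COOH) ≈ 4.8
PhCH₂–SCH₃ loses RS⁻: pKₐ(RSH (a thiol)) ≈ 10.5

PhCH₂–ONs > PhCH₂–ONO₂ > PhCH₂–OPO(OH)₂ > PhCH₂–OAc > PhCH₂–SCH₃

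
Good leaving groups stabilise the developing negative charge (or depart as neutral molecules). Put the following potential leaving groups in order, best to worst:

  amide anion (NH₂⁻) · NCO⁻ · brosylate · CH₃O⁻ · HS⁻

brosylate > NCO⁻ > HS⁻ > CH₃O⁻ > amide anion (NH₂⁻)

The more stable X⁻ (or X) is on its own — i.e. the weaker a base it is — the better a leaving group it makes.
brosylate: pKₐ(p-BrC₆H₄SO₃H) ≈ -2.8
NCO⁻: pKₐ(HOCN) ≈ 3.5
HS⁻: pKₐ(H₂S) ≈ 7
CH₃O⁻: pKₐ(CH₃OH) ≈ 15.5
amide anion (NH₂⁻): pKₐ(NH₃) ≈ 38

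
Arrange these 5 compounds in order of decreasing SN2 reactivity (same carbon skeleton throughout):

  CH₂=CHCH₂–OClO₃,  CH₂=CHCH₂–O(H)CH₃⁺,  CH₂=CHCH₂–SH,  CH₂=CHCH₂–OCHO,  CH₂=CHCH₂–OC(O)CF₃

CH₂=CHCH₂–OClO₃ > CH₂=CHCH₂–O(H)CH₃⁺ > CH₂=CHCH₂–OC(O)CF₃ > CH₂=CHCH₂–OCHO > CH₂=CHCH₂–SH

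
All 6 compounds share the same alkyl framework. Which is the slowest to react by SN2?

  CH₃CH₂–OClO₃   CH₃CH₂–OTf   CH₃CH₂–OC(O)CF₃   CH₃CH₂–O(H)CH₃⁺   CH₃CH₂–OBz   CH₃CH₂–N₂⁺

CH₃CH₂–OBz

Same R in every case — rank the leaving groups.
Leaving-group ability tracks the stability of the departed species; conjugate-acid pKₐ is the usual yardstick (lower pKₐ → better LG).
CH₃CH₂–N₂⁺ loses N₂: no meaningful conjugate acid; N₂ departs as an exceptionally stable neutral molecule
CH₃CH₂–OTf loses OTf⁻: pKₐ(CF₃SO₃H (triflic acid)) ≈ -14
CH₃CH₂–OClO₃ loses ClO₄⁻: pKₐ(HClO₄) ≈ -10
CH₃CH₂–O(H)CH₃⁺ loses R'OH: pKₐ(R'OH₂⁺) ≈ -2.4
CH₃CH₂–OC(O)CF₃ loses CF₃COO⁻: pKₐ(CF₃COOH) ≈ 0.2
CH₃CH₂–OBz loses PhCOO⁻: pKₐ(C₆H₅COOH) ≈ 4.2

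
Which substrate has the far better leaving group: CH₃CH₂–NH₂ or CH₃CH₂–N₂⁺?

CH₃CH₂–N₂⁺

From CH₃CH₂–NH₂ the departing group would be NH₂⁻ (pKₐ(NH₃) ≈ 38). Extremely strong base; never a leaving group.
From CH₃CH₂–N₂⁺ the leaving group is N₂ (no meaningful conjugate acid; N₂ departs as an exceptionally stable neutral molecule).
(In practice CH₃CH₂–N₂⁺ is made from CH₃CH₂–NH₂ by diazotisation (NaNO₂ / HCl, 0 °C), generating a diazonium salt that expels N₂.)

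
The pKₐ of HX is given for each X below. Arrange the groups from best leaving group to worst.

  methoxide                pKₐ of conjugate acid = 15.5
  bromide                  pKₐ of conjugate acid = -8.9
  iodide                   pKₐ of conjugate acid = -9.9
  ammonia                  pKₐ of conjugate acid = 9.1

Lower conjugate-acid pKₐ ⇒ weaker base ⇒ better leaving group.
Sorting by the given values: iodide (-9.9), bromide (-8.9), ammonia (9.1), methoxide (15.5).

iodide > bromide > ammonia > methoxide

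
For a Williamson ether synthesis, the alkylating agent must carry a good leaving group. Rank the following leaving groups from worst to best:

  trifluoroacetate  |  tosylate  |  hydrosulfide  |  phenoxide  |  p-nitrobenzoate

The more stable X⁻ (or X) is on its own — i.e. the weaker a base it is — the better a leaving group it makes.
tosylate: pKₐ(p-CH₃C₆H₄SO₃H (TsOH)) ≈ -2.8
trifluoroacetate: pKₐ(CF₃COOH) ≈ 0.2
p-nitrobenzoate: pKₐ(p-nitrobenzoic acid) ≈ 3.4
hydrosulfide: pKₐ(H₂S) ≈ 7
phenoxide: pKₐ(C₆H₅OH (phenol)) ≈ 10
Reversing gives the worst-to-best order requested.

phenoxide < hydrosulfide < p-nitrobenzoate < trifluoroacetate < tosylate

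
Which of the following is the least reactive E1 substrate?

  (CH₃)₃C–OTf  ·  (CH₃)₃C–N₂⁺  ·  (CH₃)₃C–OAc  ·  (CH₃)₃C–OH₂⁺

The skeletons are identical, so relative rate is governed entirely by leaving-group ability.
A good leaving group is a weak base: the lower the pKₐ of its conjugate acid, the more readily it departs.
(CH₃)₃C–N₂⁺ loses N₂: no meaningful conjugate acid; N₂ departs as an exceptionally stable neutral molecule
(CH₃)₃C–OTf loses OTf⁻: pKₐ(CF₃SO₃H (triflic acid)) ≈ -14
(CH₃)₃C–OH₂⁺ loses H₂O: pKₐ(H₃O⁺) ≈ -1.7
(CH₃)₃C–OAc loses AcO⁻: pKₐ(CH₃COOH) ≈ 4.8

(CH₃)₃C–OAc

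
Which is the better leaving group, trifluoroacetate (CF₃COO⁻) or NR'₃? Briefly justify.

trifluoroacetate (CF₃COO⁻) is the better leaving group.
pKₐ(CF₃COOH) ≈ 0.2 versus pKₐ(R'₃NH⁺) ≈ 10.7: trifluoroacetate (CF₃COO⁻) is the much weaker base.
Strongly electron-withdrawing CF₃ stabilises the carboxylate.

trifluoroacetate (CF₃COO⁻)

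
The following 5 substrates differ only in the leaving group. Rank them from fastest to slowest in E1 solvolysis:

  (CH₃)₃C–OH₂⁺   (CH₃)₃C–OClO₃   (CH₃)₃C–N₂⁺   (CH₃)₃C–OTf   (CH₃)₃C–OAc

Identical carbon frameworks mean the comparison reduces to leaving-group quality.
Rank by basicity of the departing species: weakest base leaves most easily.
(CH₃)₃C–N₂⁺ loses N₂: no meaningful conjugate acid; N₂ departs as an exceptionally stable neutral molecule
(CH₃)₃C–OTf loses OTf⁻: pKₐ(CF₃SO₃H (triflic acid)) ≈ -14
(CH₃)₃C–OClO₃ loses ClO₄⁻: pKₐ(HClO₄) ≈ -10
(CH₃)₃C–OH₂⁺ loses H₂O: pKₐ(H₃O⁺) ≈ -1.7
(CH₃)₃C–OAc loses AcO⁻: pKₐ(CH₃COOH) ≈ 4.8

(CH₃)₃C–N₂⁺ > (CH₃)₃C–OTf > (CH₃)₃C–OClO₃ > (CH₃)₃C–OH₂⁺ > (CH₃)₃C–OAc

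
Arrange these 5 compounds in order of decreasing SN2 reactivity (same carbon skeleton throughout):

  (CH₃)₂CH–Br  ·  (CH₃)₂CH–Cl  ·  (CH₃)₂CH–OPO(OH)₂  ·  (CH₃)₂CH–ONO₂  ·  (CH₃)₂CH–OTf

With the same alkyl group throughout, only the leaving group differentiates the rates.
Leaving-group ability tracks the stability of the departed species; conjugate-acid pKₐ is the usual yardstick (lower pKₐ → better LG).
(CH₃)₂CH–OTf loses OTf⁻: pKₐ(CF₃SO₃H (triflic acid)) ≈ -14
(CH₃)₂CH–Br loses Br⁻: pKₐ(HBr) ≈ -9
(CH₃)₂CH–Cl loses Cl⁻: pKₐ(HCl) ≈ -7
(CH₃)₂CH–ONO₂ loses NO₃⁻: pKₐ(HNO₃) ≈ -1.3
(CH₃)₂CH–OPO(OH)₂ loses H₂PO₄⁻: pKₐ(H₃PO₄) ≈ 2.1

(CH₃)₂CH–OTf > (CH₃)₂CH–Br > (CH₃)₂CH–Cl > (CH₃)₂CH–ONO₂ > (CH₃)₂CH–OPO(OH)₂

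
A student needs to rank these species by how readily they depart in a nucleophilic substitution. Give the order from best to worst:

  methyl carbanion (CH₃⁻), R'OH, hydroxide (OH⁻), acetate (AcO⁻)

R'OH > acetate (AcO⁻) > hydroxide (OH⁻) > methyl carbanion (CH₃⁻)

The more stable X⁻ (or X) is on its own — i.e. the weaker a base it is — the better a leaving group it makes.
R'OH: pKₐ(R'OH₂⁺) ≈ -2.4 — neutral; leaves from a protonated ether (an oxonium ion, R–O(H)R'⁺)
acetate (AcO⁻): pKₐ(CH₃COOH) ≈ 4.8 — resonance-stabilised but still a weak base
hydroxide (OH⁻): pKₐ(H₂O) ≈ 15.7
methyl carbanion (CH₃⁻): pKₐ(CH₄) ≈ 48 — unstabilised carbanion; the worst conceivable leaving group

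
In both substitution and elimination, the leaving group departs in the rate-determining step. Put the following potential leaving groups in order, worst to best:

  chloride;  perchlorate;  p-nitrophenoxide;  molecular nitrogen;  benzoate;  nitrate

p-nitrophenoxide < benzoate < nitrate < chloride < perchlorate < molecular nitrogen

molecular nitrogen: no meaningful conjugate acid; N₂ departs as an exceptionally stable neutral molecule
perchlorate: pKₐ(HClO₄) ≈ -10
chloride: pKₐ(HCl) ≈ -7
nitrate: pKₐ(HNO₃) ≈ -1.3 — resonance-delocalised over three oxygens
benzoate: pKₐ(C₆H₅COOH) ≈ 4.2 — aryl carboxylate
p-nitrophenoxide: pKₐ(p-nitrophenol) ≈ 7.2 — nitro group delocalises the charge; the classic chromogenic LG
The question asks for worst first, so the sequence is read in increasing leaving-group ability.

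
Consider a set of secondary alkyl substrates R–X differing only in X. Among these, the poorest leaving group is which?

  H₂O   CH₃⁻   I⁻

CH₃⁻

I⁻: pKₐ(HI) ≈ -10
H₂O: pKₐ(H₃O⁺) ≈ -1.7
CH₃⁻: pKₐ(CH₄) ≈ 48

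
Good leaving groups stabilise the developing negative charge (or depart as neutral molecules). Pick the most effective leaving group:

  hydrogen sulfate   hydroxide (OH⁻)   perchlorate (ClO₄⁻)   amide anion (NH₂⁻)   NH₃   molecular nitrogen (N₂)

molecular nitrogen (N₂)

The more stable X⁻ (or X) is on its own — i.e. the weaker a base it is — the better a leaving group it makes.
molecular nitrogen (N₂): no meaningful conjugate acid; N₂ departs as an exceptionally stable neutral molecule
perchlorate (ClO₄⁻): pKₐ(HClO₄) ≈ -10
hydrogen sulfate: pKₐ(H₂SO₄) ≈ -3
NH₃: pKₐ(NH₄⁺) ≈ 9.2
hydroxide (OH⁻): pKₐ(H₂O) ≈ 15.7
amide anion (NH₂⁻): pKₐ(NH₃) ≈ 38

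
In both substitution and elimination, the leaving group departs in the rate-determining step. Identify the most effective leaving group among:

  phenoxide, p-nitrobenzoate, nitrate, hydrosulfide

Rank by basicity of the departing species: weakest base leaves most easily.
nitrate: pKₐ(HNO₃) ≈ -1.3
p-nitrobenzoate: pKₐ(p-nitrobenzoic acid) ≈ 3.4
hydrosulfide: pKₐ(H₂S) ≈ 7
phenoxide: pKₐ(C₆H₅OH (phenol)) ≈ 10

nitrate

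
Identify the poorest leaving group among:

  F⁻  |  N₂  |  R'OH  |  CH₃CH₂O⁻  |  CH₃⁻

A good leaving group is a weak base: the lower the pKₐ of its conjugate acid, the more readily it departs.
N₂: no meaningful conjugate acid; N₂ departs as an exceptionally stable neutral molecule
R'OH: pKₐ(R'OH₂⁺) ≈ -2.4
F⁻: pKₐ(HF) ≈ 3.2
CH₃CH₂O⁻: pKₐ(CH₃CH₂OH) ≈ 16
CH₃⁻: pKₐ(CH₄) ≈ 48

CH₃⁻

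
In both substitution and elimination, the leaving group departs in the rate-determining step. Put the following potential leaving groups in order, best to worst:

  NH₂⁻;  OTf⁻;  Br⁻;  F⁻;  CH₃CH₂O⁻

OTf⁻ > Br⁻ > F⁻ > CH₃CH₂O⁻ > NH₂⁻

The more stable X⁻ (or X) is on its own — i.e. the weaker a base it is — the better a leaving group it makes.
OTf⁻: pKₐ(CF₃SO₃H (triflic acid)) ≈ -14
Br⁻: pKₐ(HBr) ≈ -9 — weak base; good leaving group
F⁻: pKₐ(HF) ≈ 3.2
CH₃CH₂O⁻: pKₐ(CH₃CH₂OH) ≈ 16 — strong base; alkoxides do not leave unassisted
NH₂⁻: pKₐ(NH₃) ≈ 38 — extremely strong base; never a leaving group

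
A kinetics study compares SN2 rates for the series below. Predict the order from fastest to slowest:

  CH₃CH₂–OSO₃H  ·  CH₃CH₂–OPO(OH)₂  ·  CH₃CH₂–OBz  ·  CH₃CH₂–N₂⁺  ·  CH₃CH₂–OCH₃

CH₃CH₂–N₂⁺ > CH₃CH₂–OSO₃H > CH₃CH₂–OPO(OH)₂ > CH₃CH₂–OBz > CH₃CH₂–OCH₃

The skeletons are identical, so relative rate is governed entirely by leaving-group ability.
Rank by basicity of the departing species: weakest base leaves most easily.
CH₃CH₂–N₂⁺ loses N₂: no meaningful conjugate acid; N₂ departs as an exceptionally stable neutral molecule
CH₃CH₂–OSO₃H loses HSO₄⁻: pKₐ(H₂SO₄) ≈ -3
CH₃CH₂–OPO(OH)₂ loses H₂PO₄⁻: pKₐ(H₃PO₄) ≈ 2.1
CH₃CH₂–OBz loses PhCOO⁻: pKₐ(C₆H₅COOH) ≈ 4.2
CH₃CH₂–OCH₃ loses CH₃O⁻: pKₐ(CH₃OH) ≈ 15.5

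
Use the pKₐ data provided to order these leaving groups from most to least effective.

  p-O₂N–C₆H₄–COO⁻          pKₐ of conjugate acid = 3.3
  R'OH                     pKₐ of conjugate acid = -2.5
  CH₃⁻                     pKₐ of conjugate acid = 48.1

Lower conjugate-acid pKₐ ⇒ weaker base ⇒ better leaving group.
Sorting by the given values: R'OH (-2.5), p-O₂N–C₆H₄–COO⁻ (3.3), CH₃⁻ (48.1).

R'OH > p-O₂N–C₆H₄–COO⁻ > CH₃⁻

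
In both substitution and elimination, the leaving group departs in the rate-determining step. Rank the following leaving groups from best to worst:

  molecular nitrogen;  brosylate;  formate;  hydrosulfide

A good leaving group is a weak base: the lower the pKₐ of its conjugate acid, the more readily it departs.
molecular nitrogen: no meaningful conjugate acid; N₂ departs as an exceptionally stable neutral molecule
brosylate: pKₐ(p-BrC₆H₄SO₃H) ≈ -2.8
formate: pKₐ(HCOOH) ≈ 3.8
hydrosulfide: pKₐ(H₂S) ≈ 7

molecular nitrogen > brosylate > formate > hydrosulfide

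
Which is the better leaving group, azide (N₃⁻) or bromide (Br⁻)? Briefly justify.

bromide (Br⁻) is the better leaving group.
pKₐ(HBr) ≈ -9 versus pKₐ(HN₃) ≈ 4.7: bromide (Br⁻) is the much weaker base.
Weak base; good leaving group.

bromide (Br⁻)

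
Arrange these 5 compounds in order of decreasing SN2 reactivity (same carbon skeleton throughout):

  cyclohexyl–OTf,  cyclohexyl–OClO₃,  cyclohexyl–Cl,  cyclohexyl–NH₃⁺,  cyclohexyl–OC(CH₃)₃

Same R in every case — rank the leaving groups.
Leaving-group ability tracks the stability of the departed species; conjugate-acid pKₐ is the usual yardstick (lower pKₐ → better LG).
cyclohexyl–OTf loses OTf⁻: pKₐ(CF₃SO₃H (triflic acid)) ≈ -14
cyclohexyl–OClO₃ loses ClO₄⁻: pKₐ(HClO₄) ≈ -10
cyclohexyl–Cl loses Cl⁻: pKₐ(HCl) ≈ -7
cyclohexyl–NH₃⁺ loses NH₃: pKₐ(NH₄⁺) ≈ 9.2
cyclohexyl–OC(CH₃)₃ loses (CH₃)₃CO⁻: pKₐ(t-BuOH) ≈ 18

cyclohexyl–OTf > cyclohexyl–OClO₃ > cyclohexyl–Cl > cyclohexyl–NH₃⁺ > cyclohexyl–OC(CH₃)₃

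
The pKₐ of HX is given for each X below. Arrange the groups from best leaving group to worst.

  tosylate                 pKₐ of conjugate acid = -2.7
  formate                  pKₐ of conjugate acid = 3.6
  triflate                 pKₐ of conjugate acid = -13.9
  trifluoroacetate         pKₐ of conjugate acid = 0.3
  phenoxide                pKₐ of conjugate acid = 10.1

triflate > tosylate > trifluoroacetate > formate > phenoxide

Lower conjugate-acid pKₐ ⇒ weaker base ⇒ better leaving group.
Sorting by the given values: triflate (-13.9), tosylate (-2.7), trifluoroacetate (0.3), formate (3.6), phenoxide (10.1).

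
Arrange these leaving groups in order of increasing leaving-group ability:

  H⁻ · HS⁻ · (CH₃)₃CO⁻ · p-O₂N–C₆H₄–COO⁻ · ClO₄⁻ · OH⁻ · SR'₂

Rank by basicity of the departing species: weakest base leaves most easily.
ClO₄⁻: pKₐ(HClO₄) ≈ -10 — extremely weak base; rarely used for safety reasons
SR'₂: pKₐ(R'₂SH⁺) ≈ -7 — neutral; leaves from a sulfonium salt (R–SR'₂⁺)
p-O₂N–C₆H₄–COO⁻: pKₐ(p-nitrobenzoic acid) ≈ 3.4 — electron-withdrawing nitro group stabilises the carboxylate
HS⁻: pKₐ(H₂S) ≈ 7 — larger and more polarisable than the oxygen analogue
OH⁻: pKₐ(H₂O) ≈ 15.7 — strong base; essentially never leaves without prior activation
(CH₃)₃CO⁻: pKₐ(t-BuOH) ≈ 18 — bulky, strongly basic alkoxide
H⁻: pKₐ(H₂) ≈ 36 — extremely strong base; leaves only in special hydride-transfer contexts
The question asks for worst first, so the sequence is read in increasing leaving-group ability.

H⁻ < (CH₃)₃CO⁻ < OH⁻ < HS⁻ < p-O₂N–C₆H₄–COO⁻ < SR'₂ < ClO₄⁻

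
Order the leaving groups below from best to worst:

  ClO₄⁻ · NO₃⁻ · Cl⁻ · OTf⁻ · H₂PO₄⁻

OTf⁻ > ClO₄⁻ > Cl⁻ > NO₃⁻ > H₂PO₄⁻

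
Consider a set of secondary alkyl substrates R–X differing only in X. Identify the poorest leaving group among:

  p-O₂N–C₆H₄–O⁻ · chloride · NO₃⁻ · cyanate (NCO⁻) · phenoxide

phenoxide

chloride: pKₐ(HCl) ≈ -7
NO₃⁻: pKₐ(HNO₃) ≈ -1.3
cyanate (NCO⁻): pKₐ(HOCN) ≈ 3.5
p-O₂N–C₆H₄–O⁻: pKₐ(p-nitrophenol) ≈ 7.2
phenoxide: pKₐ(C₆H₅OH (phenol)) ≈ 10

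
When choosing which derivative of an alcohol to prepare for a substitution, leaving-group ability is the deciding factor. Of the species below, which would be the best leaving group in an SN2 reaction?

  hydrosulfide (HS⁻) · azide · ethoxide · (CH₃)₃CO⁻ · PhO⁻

Rank by basicity of the departing species: weakest base leaves most easily.
azide: pKₐ(HN₃) ≈ 4.7
hydrosulfide (HS⁻): pKₐ(H₂S) ≈ 7
PhO⁻: pKₐ(C₆H₅OH (phenol)) ≈ 10
ethoxide: pKₐ(CH₃CH₂OH) ≈ 16
(CH₃)₃CO⁻: pKₐ(t-BuOH) ≈ 18

azide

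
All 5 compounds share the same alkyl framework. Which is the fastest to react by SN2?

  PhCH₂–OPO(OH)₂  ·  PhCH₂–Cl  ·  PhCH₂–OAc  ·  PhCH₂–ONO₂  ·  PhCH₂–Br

Same R in every case — rank the leaving groups.
Rank by basicity of the departing species: weakest base leaves most easily.
PhCH₂–Br loses Br⁻: pKₐ(HBr) ≈ -9
PhCH₂–Cl loses Cl⁻: pKₐ(HCl) ≈ -7
PhCH₂–ONO₂ loses NO₃⁻: pKₐ(HNO₃) ≈ -1.3
PhCH₂–OPO(OH)₂ loses H₂PO₄⁻: pKₐ(H₃PO₄) ≈ 2.1
PhCH₂–OAc loses AcO⁻: pKₐ(CH₃COOH) ≈ 4.8

PhCH₂–Br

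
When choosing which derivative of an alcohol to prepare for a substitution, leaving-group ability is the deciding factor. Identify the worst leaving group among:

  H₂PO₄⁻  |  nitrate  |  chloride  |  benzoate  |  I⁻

benzoate

The more stable X⁻ (or X) is on its own — i.e. the weaker a base it is — the better a leaving group it makes.
I⁻: pKₐ(HI) ≈ -10
chloride: pKₐ(HCl) ≈ -7
nitrate: pKₐ(HNO₃) ≈ -1.3
H₂PO₄⁻: pKₐ(H₃PO₄) ≈ 2.1
benzoate: pKₐ(C₆H₅COOH) ≈ 4.2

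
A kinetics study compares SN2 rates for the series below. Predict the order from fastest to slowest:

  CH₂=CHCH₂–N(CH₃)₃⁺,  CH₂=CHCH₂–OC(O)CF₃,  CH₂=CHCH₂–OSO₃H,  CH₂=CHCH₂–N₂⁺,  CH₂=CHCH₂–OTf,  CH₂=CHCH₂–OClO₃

The skeletons are identical, so relative rate is governed entirely by leaving-group ability.
A good leaving group is a weak base: the lower the pKₐ of its conjugate acid, the more readily it departs.
CH₂=CHCH₂–N₂⁺ loses N₂: no meaningful conjugate acid; N₂ departs as an exceptionally stable neutral molecule
CH₂=CHCH₂–OTf loses OTf⁻: pKₐ(CF₃SO₃H (triflic acid)) ≈ -14
CH₂=CHCH₂–OClO₃ loses ClO₄⁻: pKₐ(HClO₄) ≈ -10
CH₂=CHCH₂–OSO₃H loses HSO₄⁻: pKₐ(H₂SO₄) ≈ -3
CH₂=CHCH₂–OC(O)CF₃ loses CF₃COO⁻: pKₐ(CF₃COOH) ≈ 0.2
CH₂=CHCH₂–N(CH₃)₃⁺ loses NR'₃: pKₐ(R'₃NH⁺) ≈ 10.7

CH₂=CHCH₂–N₂⁺ > CH₂=CHCH₂–OTf > CH₂=CHCH₂–OClO₃ > CH₂=CHCH₂–OSO₃H > CH₂=CHCH₂–OC(O)CF₃ > CH₂=CHCH₂–N(CH₃)₃⁺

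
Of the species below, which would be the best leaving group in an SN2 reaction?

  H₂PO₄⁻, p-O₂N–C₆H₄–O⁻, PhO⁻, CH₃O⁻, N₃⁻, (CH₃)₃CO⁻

H₂PO₄⁻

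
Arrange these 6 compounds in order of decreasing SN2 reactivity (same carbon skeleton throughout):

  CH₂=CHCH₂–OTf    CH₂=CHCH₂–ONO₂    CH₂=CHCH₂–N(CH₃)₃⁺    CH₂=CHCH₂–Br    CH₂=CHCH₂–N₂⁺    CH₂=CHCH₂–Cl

Same R in every case — rank the leaving groups.
A good leaving group is a weak base: the lower the pKₐ of its conjugate acid, the more readily it departs.
CH₂=CHCH₂–N₂⁺ loses N₂: no meaningful conjugate acid; N₂ departs as an exceptionally stable neutral molecule
CH₂=CHCH₂–OTf loses OTf⁻: pKₐ(CF₃SO₃H (triflic acid)) ≈ -14
CH₂=CHCH₂–Br loses Br⁻: pKₐ(HBr) ≈ -9
CH₂=CHCH₂–Cl loses Cl⁻: pKₐ(HCl) ≈ -7
CH₂=CHCH₂–ONO₂ loses NO₃⁻: pKₐ(HNO₃) ≈ -1.3
CH₂=CHCH₂–N(CH₃)₃⁺ loses NR'₃: pKₐ(R'₃NH⁺) ≈ 10.7

CH₂=CHCH₂–N₂⁺ > CH₂=CHCH₂–OTf > CH₂=CHCH₂–Br > CH₂=CHCH₂–Cl > CH₂=CHCH₂–ONO₂ > CH₂=CHCH₂–N(CH₃)₃⁺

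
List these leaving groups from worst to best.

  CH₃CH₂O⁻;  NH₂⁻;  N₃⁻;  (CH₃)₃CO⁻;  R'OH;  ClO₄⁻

NH₂⁻ < (CH₃)₃CO⁻ < CH₃CH₂O⁻ < N₃⁻ < R'OH < ClO₄⁻

A good leaving group is a weak base: the lower the pKₐ of its conjugate acid, the more readily it departs.
ClO₄⁻: pKₐ(HClO₄) ≈ -10 — extremely weak base; rarely used for safety reasons
R'OH: pKₐ(R'OH₂⁺) ≈ -2.4 — neutral; leaves from a protonated ether (an oxonium ion, R–O(H)R'⁺)
N₃⁻: pKₐ(HN₃) ≈ 4.7
CH₃CH₂O⁻: pKₐ(CH₃CH₂OH) ≈ 16 — strong base; alkoxides do not leave unassisted
(CH₃)₃CO⁻: pKₐ(t-BuOH) ≈ 18
NH₂⁻: pKₐ(NH₃) ≈ 38 — extremely strong base; never a leaving group
Listed from poorest to best leaving group as asked.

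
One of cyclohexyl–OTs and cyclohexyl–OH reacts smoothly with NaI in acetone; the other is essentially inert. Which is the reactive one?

cyclohexyl–OTs

From cyclohexyl–OH the departing group would be OH⁻ (pKₐ(H₂O) ≈ 15.7). Strong base; essentially never leaves without prior activation.
From cyclohexyl–OTs the leaving group is OTs⁻ (pKₐ(p-CH₃C₆H₄SO₃H (TsOH)) ≈ -2.8). Resonance-delocalised arenesulfonate.
(In practice cyclohexyl–OTs is made from cyclohexyl–OH by treatment with TsCl / pyridine, converting the hydroxyl into a tosylate.)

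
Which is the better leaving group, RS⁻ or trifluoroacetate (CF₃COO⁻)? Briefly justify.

trifluoroacetate (CF₃COO⁻) is the better leaving group.
pKₐ(CF₃COOH) ≈ 0.2 versus pKₐ(RSH (a thiol)) ≈ 10.5: trifluoroacetate (CF₃COO⁻) is the much weaker base.
Strongly electron-withdrawing CF₃ stabilises the carboxylate.

trifluoroacetate (CF₃COO⁻)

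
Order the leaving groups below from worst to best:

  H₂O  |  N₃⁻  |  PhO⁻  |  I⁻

PhO⁻ < N₃⁻ < H₂O < I⁻

The more stable X⁻ (or X) is on its own — i.e. the weaker a base it is — the better a leaving group it makes.
I⁻: pKₐ(HI) ≈ -10
H₂O: pKₐ(H₃O⁺) ≈ -1.7
N₃⁻: pKₐ(HN₃) ≈ 4.7
PhO⁻: pKₐ(C₆H₅OH (phenol)) ≈ 10
Listed from poorest to best leaving group as asked.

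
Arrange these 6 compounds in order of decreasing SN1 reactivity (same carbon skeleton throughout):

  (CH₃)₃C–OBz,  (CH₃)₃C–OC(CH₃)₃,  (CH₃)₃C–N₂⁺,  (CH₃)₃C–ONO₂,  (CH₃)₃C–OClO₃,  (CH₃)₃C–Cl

(CH₃)₃C–N₂⁺ > (CH₃)₃C–OClO₃ > (CH₃)₃C–Cl > (CH₃)₃C–ONO₂ > (CH₃)₃C–OBz > (CH₃)₃C–OC(CH₃)₃

Identical carbon frameworks mean the comparison reduces to leaving-group quality.
Leaving-group ability tracks the stability of the departed species; conjugate-acid pKₐ is the usual yardstick (lower pKₐ → better LG).
(CH₃)₃C–N₂⁺ loses N₂: no meaningful conjugate acid; N₂ departs as an exceptionally stable neutral molecule
(CH₃)₃C–OClO₃ loses ClO₄⁻: pKₐ(HClO₄) ≈ -10
(CH₃)₃C–Cl loses Cl⁻: pKₐ(HCl) ≈ -7
(CH₃)₃C–ONO₂ loses NO₃⁻: pKₐ(HNO₃) ≈ -1.3
(CH₃)₃C–OBz loses PhCOO⁻: pKₐ(C₆H₅COOH) ≈ 4.2
(CH₃)₃C–OC(CH₃)₃ loses (CH₃)₃CO⁻: pKₐ(t-BuOH) ≈ 18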